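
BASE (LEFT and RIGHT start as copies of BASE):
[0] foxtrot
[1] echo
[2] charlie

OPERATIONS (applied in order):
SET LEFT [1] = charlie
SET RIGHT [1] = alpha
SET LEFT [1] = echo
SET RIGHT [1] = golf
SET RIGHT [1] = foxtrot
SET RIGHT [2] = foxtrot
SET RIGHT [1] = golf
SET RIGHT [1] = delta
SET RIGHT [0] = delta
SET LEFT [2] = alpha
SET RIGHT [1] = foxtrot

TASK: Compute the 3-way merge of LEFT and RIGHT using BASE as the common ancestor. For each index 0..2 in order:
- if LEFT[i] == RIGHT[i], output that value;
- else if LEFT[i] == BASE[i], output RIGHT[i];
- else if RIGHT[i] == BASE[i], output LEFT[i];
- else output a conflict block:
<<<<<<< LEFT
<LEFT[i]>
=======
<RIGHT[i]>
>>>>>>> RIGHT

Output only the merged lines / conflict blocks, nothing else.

Final LEFT:  [foxtrot, echo, alpha]
Final RIGHT: [delta, foxtrot, foxtrot]
i=0: L=foxtrot=BASE, R=delta -> take RIGHT -> delta
i=1: L=echo=BASE, R=foxtrot -> take RIGHT -> foxtrot
i=2: BASE=charlie L=alpha R=foxtrot all differ -> CONFLICT

Answer: delta
foxtrot
<<<<<<< LEFT
alpha
=======
foxtrot
>>>>>>> RIGHT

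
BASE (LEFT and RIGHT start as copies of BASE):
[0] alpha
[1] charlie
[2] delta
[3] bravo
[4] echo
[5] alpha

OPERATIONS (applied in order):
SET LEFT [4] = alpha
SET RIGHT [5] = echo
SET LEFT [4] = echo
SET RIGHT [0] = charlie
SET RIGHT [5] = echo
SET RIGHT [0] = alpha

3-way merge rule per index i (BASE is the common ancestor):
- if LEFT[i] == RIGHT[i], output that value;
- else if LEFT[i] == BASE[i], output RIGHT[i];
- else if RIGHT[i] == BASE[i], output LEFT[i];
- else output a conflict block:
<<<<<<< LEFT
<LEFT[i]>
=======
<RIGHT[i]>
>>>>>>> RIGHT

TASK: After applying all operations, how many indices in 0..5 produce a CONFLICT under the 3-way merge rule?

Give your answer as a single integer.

Answer: 0

Derivation:
Final LEFT:  [alpha, charlie, delta, bravo, echo, alpha]
Final RIGHT: [alpha, charlie, delta, bravo, echo, echo]
i=0: L=alpha R=alpha -> agree -> alpha
i=1: L=charlie R=charlie -> agree -> charlie
i=2: L=delta R=delta -> agree -> delta
i=3: L=bravo R=bravo -> agree -> bravo
i=4: L=echo R=echo -> agree -> echo
i=5: L=alpha=BASE, R=echo -> take RIGHT -> echo
Conflict count: 0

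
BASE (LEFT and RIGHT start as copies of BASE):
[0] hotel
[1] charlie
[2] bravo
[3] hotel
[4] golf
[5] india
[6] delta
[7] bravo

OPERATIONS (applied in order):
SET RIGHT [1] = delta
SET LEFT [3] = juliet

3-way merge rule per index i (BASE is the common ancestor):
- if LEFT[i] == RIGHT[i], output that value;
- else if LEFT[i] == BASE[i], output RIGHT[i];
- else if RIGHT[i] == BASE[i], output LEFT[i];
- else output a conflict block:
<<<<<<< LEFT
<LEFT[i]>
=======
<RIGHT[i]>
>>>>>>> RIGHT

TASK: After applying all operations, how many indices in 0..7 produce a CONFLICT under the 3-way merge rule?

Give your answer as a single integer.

Final LEFT:  [hotel, charlie, bravo, juliet, golf, india, delta, bravo]
Final RIGHT: [hotel, delta, bravo, hotel, golf, india, delta, bravo]
i=0: L=hotel R=hotel -> agree -> hotel
i=1: L=charlie=BASE, R=delta -> take RIGHT -> delta
i=2: L=bravo R=bravo -> agree -> bravo
i=3: L=juliet, R=hotel=BASE -> take LEFT -> juliet
i=4: L=golf R=golf -> agree -> golf
i=5: L=india R=india -> agree -> india
i=6: L=delta R=delta -> agree -> delta
i=7: L=bravo R=bravo -> agree -> bravo
Conflict count: 0

Answer: 0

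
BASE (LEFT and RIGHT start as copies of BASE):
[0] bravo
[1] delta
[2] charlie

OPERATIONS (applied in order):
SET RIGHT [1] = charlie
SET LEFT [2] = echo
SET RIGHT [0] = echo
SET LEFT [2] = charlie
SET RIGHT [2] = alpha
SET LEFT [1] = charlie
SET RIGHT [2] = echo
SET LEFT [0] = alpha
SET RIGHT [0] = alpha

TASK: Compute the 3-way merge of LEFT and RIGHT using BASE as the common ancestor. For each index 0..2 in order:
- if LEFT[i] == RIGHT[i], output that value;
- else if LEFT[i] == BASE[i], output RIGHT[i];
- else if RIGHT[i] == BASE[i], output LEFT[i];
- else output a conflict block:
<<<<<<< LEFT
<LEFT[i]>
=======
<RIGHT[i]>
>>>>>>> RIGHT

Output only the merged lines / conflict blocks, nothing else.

Answer: alpha
charlie
echo

Derivation:
Final LEFT:  [alpha, charlie, charlie]
Final RIGHT: [alpha, charlie, echo]
i=0: L=alpha R=alpha -> agree -> alpha
i=1: L=charlie R=charlie -> agree -> charlie
i=2: L=charlie=BASE, R=echo -> take RIGHT -> echo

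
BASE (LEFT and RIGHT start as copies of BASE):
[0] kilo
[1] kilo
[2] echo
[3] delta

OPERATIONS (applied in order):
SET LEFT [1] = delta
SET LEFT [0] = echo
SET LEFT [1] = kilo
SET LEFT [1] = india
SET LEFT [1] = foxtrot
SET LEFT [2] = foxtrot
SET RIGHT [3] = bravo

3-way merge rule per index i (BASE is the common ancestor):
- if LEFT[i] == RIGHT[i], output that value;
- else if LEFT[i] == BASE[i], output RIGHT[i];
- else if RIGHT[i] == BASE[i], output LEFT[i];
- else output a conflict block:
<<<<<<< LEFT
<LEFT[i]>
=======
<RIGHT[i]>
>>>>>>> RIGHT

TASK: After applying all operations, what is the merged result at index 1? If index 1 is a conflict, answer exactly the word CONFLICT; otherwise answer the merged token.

Final LEFT:  [echo, foxtrot, foxtrot, delta]
Final RIGHT: [kilo, kilo, echo, bravo]
i=0: L=echo, R=kilo=BASE -> take LEFT -> echo
i=1: L=foxtrot, R=kilo=BASE -> take LEFT -> foxtrot
i=2: L=foxtrot, R=echo=BASE -> take LEFT -> foxtrot
i=3: L=delta=BASE, R=bravo -> take RIGHT -> bravo
Index 1 -> foxtrot

Answer: foxtrot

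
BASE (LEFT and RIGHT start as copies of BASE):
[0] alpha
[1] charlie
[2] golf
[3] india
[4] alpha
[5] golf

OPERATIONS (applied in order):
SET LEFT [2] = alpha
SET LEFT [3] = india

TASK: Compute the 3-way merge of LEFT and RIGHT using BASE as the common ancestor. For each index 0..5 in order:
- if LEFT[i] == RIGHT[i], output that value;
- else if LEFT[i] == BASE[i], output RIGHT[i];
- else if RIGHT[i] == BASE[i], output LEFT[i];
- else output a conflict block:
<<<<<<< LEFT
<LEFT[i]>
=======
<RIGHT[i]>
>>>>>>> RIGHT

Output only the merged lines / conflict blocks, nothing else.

Final LEFT:  [alpha, charlie, alpha, india, alpha, golf]
Final RIGHT: [alpha, charlie, golf, india, alpha, golf]
i=0: L=alpha R=alpha -> agree -> alpha
i=1: L=charlie R=charlie -> agree -> charlie
i=2: L=alpha, R=golf=BASE -> take LEFT -> alpha
i=3: L=india R=india -> agree -> india
i=4: L=alpha R=alpha -> agree -> alpha
i=5: L=golf R=golf -> agree -> golf

Answer: alpha
charlie
alpha
india
alpha
golf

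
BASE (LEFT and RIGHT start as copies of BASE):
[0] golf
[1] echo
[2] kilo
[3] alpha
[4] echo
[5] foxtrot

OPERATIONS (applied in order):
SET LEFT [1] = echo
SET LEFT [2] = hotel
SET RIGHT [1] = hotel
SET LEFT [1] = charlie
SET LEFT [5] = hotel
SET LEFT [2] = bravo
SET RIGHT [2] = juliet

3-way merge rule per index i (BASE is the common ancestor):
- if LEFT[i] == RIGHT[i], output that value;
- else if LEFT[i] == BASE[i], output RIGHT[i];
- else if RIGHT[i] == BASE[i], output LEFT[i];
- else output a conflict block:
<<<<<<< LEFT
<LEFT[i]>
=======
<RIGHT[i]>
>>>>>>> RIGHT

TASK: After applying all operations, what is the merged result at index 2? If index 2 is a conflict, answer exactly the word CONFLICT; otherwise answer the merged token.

Final LEFT:  [golf, charlie, bravo, alpha, echo, hotel]
Final RIGHT: [golf, hotel, juliet, alpha, echo, foxtrot]
i=0: L=golf R=golf -> agree -> golf
i=1: BASE=echo L=charlie R=hotel all differ -> CONFLICT
i=2: BASE=kilo L=bravo R=juliet all differ -> CONFLICT
i=3: L=alpha R=alpha -> agree -> alpha
i=4: L=echo R=echo -> agree -> echo
i=5: L=hotel, R=foxtrot=BASE -> take LEFT -> hotel
Index 2 -> CONFLICT

Answer: CONFLICT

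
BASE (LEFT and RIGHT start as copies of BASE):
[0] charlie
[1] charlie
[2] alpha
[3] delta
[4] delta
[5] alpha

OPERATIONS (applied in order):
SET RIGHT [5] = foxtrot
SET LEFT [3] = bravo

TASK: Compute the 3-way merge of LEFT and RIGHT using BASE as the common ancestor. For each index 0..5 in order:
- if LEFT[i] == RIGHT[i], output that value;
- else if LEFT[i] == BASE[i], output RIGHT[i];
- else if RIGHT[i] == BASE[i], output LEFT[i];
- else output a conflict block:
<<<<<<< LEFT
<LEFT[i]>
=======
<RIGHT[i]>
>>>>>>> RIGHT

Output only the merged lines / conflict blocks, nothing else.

Answer: charlie
charlie
alpha
bravo
delta
foxtrot

Derivation:
Final LEFT:  [charlie, charlie, alpha, bravo, delta, alpha]
Final RIGHT: [charlie, charlie, alpha, delta, delta, foxtrot]
i=0: L=charlie R=charlie -> agree -> charlie
i=1: L=charlie R=charlie -> agree -> charlie
i=2: L=alpha R=alpha -> agree -> alpha
i=3: L=bravo, R=delta=BASE -> take LEFT -> bravo
i=4: L=delta R=delta -> agree -> delta
i=5: L=alpha=BASE, R=foxtrot -> take RIGHT -> foxtrot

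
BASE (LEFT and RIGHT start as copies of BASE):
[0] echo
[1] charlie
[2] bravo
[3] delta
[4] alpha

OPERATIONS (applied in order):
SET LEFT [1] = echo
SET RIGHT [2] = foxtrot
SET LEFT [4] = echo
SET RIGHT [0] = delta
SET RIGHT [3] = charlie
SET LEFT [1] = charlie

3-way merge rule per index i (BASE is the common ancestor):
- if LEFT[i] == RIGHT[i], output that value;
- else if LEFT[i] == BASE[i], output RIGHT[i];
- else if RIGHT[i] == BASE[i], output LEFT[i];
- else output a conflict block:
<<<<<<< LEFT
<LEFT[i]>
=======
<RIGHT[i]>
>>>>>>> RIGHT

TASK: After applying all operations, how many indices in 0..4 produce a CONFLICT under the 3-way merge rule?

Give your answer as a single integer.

Answer: 0

Derivation:
Final LEFT:  [echo, charlie, bravo, delta, echo]
Final RIGHT: [delta, charlie, foxtrot, charlie, alpha]
i=0: L=echo=BASE, R=delta -> take RIGHT -> delta
i=1: L=charlie R=charlie -> agree -> charlie
i=2: L=bravo=BASE, R=foxtrot -> take RIGHT -> foxtrot
i=3: L=delta=BASE, R=charlie -> take RIGHT -> charlie
i=4: L=echo, R=alpha=BASE -> take LEFT -> echo
Conflict count: 0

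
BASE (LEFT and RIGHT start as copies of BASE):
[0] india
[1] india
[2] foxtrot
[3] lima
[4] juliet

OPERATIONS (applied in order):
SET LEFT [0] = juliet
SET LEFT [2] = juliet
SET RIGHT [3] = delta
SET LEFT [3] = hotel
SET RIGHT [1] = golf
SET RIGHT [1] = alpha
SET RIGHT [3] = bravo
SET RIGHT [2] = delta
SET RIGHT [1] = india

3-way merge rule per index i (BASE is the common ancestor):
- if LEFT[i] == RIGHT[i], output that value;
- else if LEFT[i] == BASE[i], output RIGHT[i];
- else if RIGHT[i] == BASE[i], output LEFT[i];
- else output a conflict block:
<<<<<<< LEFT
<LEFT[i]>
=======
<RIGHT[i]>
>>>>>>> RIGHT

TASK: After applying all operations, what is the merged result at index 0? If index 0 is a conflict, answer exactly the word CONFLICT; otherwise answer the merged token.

Final LEFT:  [juliet, india, juliet, hotel, juliet]
Final RIGHT: [india, india, delta, bravo, juliet]
i=0: L=juliet, R=india=BASE -> take LEFT -> juliet
i=1: L=india R=india -> agree -> india
i=2: BASE=foxtrot L=juliet R=delta all differ -> CONFLICT
i=3: BASE=lima L=hotel R=bravo all differ -> CONFLICT
i=4: L=juliet R=juliet -> agree -> juliet
Index 0 -> juliet

Answer: juliet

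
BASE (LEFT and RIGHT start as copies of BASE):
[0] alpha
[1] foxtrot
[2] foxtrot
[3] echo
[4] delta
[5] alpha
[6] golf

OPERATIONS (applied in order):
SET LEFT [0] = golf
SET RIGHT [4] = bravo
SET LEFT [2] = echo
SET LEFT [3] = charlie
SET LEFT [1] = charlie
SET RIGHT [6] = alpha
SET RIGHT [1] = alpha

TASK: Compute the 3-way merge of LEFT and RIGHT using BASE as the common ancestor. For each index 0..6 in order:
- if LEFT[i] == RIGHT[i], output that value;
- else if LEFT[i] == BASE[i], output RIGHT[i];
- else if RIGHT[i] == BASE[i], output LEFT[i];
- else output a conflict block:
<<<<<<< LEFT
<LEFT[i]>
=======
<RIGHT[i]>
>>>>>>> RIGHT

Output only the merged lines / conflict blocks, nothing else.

Final LEFT:  [golf, charlie, echo, charlie, delta, alpha, golf]
Final RIGHT: [alpha, alpha, foxtrot, echo, bravo, alpha, alpha]
i=0: L=golf, R=alpha=BASE -> take LEFT -> golf
i=1: BASE=foxtrot L=charlie R=alpha all differ -> CONFLICT
i=2: L=echo, R=foxtrot=BASE -> take LEFT -> echo
i=3: L=charlie, R=echo=BASE -> take LEFT -> charlie
i=4: L=delta=BASE, R=bravo -> take RIGHT -> bravo
i=5: L=alpha R=alpha -> agree -> alpha
i=6: L=golf=BASE, R=alpha -> take RIGHT -> alpha

Answer: golf
<<<<<<< LEFT
charlie
=======
alpha
>>>>>>> RIGHT
echo
charlie
bravo
alpha
alpha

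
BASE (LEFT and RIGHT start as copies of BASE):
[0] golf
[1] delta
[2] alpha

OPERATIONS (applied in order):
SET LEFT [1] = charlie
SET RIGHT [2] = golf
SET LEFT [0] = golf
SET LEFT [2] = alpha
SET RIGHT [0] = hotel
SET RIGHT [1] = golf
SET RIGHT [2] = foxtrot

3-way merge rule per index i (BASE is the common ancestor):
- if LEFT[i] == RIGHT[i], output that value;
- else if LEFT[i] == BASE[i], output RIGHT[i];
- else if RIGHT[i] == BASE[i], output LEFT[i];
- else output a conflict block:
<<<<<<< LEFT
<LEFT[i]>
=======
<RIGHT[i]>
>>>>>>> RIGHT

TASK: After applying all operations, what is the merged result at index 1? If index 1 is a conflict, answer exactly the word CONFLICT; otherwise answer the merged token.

Answer: CONFLICT

Derivation:
Final LEFT:  [golf, charlie, alpha]
Final RIGHT: [hotel, golf, foxtrot]
i=0: L=golf=BASE, R=hotel -> take RIGHT -> hotel
i=1: BASE=delta L=charlie R=golf all differ -> CONFLICT
i=2: L=alpha=BASE, R=foxtrot -> take RIGHT -> foxtrot
Index 1 -> CONFLICT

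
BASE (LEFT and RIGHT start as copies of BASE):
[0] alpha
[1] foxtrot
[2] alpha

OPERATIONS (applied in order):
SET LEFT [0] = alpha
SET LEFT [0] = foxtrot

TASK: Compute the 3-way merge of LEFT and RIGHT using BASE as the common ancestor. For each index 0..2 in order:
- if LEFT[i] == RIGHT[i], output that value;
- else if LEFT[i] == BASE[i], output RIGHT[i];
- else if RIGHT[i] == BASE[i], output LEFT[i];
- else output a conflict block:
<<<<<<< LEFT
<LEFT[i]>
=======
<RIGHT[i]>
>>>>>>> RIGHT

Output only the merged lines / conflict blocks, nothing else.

Final LEFT:  [foxtrot, foxtrot, alpha]
Final RIGHT: [alpha, foxtrot, alpha]
i=0: L=foxtrot, R=alpha=BASE -> take LEFT -> foxtrot
i=1: L=foxtrot R=foxtrot -> agree -> foxtrot
i=2: L=alpha R=alpha -> agree -> alpha

Answer: foxtrot
foxtrot
alpha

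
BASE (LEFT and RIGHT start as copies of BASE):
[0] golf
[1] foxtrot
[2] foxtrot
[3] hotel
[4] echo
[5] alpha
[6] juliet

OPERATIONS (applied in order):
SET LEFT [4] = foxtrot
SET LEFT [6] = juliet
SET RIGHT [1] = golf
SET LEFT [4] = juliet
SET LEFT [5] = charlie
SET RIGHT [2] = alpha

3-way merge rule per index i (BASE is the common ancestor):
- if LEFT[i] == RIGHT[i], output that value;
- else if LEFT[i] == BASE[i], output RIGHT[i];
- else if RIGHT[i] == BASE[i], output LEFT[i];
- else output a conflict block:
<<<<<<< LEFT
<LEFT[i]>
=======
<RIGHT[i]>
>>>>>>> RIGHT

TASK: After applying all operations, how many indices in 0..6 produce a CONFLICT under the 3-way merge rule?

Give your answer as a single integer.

Final LEFT:  [golf, foxtrot, foxtrot, hotel, juliet, charlie, juliet]
Final RIGHT: [golf, golf, alpha, hotel, echo, alpha, juliet]
i=0: L=golf R=golf -> agree -> golf
i=1: L=foxtrot=BASE, R=golf -> take RIGHT -> golf
i=2: L=foxtrot=BASE, R=alpha -> take RIGHT -> alpha
i=3: L=hotel R=hotel -> agree -> hotel
i=4: L=juliet, R=echo=BASE -> take LEFT -> juliet
i=5: L=charlie, R=alpha=BASE -> take LEFT -> charlie
i=6: L=juliet R=juliet -> agree -> juliet
Conflict count: 0

Answer: 0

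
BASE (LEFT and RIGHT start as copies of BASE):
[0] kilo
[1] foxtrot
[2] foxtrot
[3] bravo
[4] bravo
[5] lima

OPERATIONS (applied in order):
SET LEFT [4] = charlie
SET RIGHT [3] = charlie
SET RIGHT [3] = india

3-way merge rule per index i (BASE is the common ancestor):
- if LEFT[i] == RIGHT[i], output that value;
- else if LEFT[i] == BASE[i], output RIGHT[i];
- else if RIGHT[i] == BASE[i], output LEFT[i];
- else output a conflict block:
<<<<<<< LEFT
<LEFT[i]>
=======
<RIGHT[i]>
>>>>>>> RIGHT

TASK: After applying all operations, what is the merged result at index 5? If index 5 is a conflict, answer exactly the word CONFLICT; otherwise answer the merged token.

Final LEFT:  [kilo, foxtrot, foxtrot, bravo, charlie, lima]
Final RIGHT: [kilo, foxtrot, foxtrot, india, bravo, lima]
i=0: L=kilo R=kilo -> agree -> kilo
i=1: L=foxtrot R=foxtrot -> agree -> foxtrot
i=2: L=foxtrot R=foxtrot -> agree -> foxtrot
i=3: L=bravo=BASE, R=india -> take RIGHT -> india
i=4: L=charlie, R=bravo=BASE -> take LEFT -> charlie
i=5: L=lima R=lima -> agree -> lima
Index 5 -> lima

Answer: lima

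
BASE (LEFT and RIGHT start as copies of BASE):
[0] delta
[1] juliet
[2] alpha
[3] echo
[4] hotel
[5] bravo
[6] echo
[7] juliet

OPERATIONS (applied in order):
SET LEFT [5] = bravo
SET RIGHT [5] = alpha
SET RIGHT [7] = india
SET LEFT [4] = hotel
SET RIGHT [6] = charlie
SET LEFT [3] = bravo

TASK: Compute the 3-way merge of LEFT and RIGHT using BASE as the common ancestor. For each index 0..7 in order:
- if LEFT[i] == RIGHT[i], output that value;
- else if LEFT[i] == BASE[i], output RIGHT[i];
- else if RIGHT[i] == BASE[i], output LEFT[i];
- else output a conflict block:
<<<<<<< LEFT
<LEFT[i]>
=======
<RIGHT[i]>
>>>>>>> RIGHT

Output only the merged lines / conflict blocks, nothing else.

Final LEFT:  [delta, juliet, alpha, bravo, hotel, bravo, echo, juliet]
Final RIGHT: [delta, juliet, alpha, echo, hotel, alpha, charlie, india]
i=0: L=delta R=delta -> agree -> delta
i=1: L=juliet R=juliet -> agree -> juliet
i=2: L=alpha R=alpha -> agree -> alpha
i=3: L=bravo, R=echo=BASE -> take LEFT -> bravo
i=4: L=hotel R=hotel -> agree -> hotel
i=5: L=bravo=BASE, R=alpha -> take RIGHT -> alpha
i=6: L=echo=BASE, R=charlie -> take RIGHT -> charlie
i=7: L=juliet=BASE, R=india -> take RIGHT -> india

Answer: delta
juliet
alpha
bravo
hotel
alpha
charlie
india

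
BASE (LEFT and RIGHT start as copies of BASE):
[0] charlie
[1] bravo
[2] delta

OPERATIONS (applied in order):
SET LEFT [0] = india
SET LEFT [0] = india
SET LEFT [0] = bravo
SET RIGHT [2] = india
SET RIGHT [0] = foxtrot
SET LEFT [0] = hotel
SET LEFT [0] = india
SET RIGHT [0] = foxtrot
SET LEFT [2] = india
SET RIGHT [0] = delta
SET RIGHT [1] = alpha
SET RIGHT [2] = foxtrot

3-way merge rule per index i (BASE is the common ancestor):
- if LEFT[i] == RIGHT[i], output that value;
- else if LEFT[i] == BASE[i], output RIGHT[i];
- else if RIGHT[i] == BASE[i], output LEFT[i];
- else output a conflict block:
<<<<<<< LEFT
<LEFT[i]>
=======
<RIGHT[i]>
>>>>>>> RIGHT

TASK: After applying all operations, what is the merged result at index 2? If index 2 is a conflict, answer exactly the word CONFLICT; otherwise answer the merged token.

Answer: CONFLICT

Derivation:
Final LEFT:  [india, bravo, india]
Final RIGHT: [delta, alpha, foxtrot]
i=0: BASE=charlie L=india R=delta all differ -> CONFLICT
i=1: L=bravo=BASE, R=alpha -> take RIGHT -> alpha
i=2: BASE=delta L=india R=foxtrot all differ -> CONFLICT
Index 2 -> CONFLICT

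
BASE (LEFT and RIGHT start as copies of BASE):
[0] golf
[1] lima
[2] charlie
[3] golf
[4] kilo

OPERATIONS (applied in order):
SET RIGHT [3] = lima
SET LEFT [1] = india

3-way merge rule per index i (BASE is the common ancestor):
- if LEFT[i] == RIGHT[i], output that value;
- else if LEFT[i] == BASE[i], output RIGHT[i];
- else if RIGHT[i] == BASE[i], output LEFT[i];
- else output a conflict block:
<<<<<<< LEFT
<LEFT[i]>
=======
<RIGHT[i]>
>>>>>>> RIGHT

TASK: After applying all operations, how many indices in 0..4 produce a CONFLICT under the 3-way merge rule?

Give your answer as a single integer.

Answer: 0

Derivation:
Final LEFT:  [golf, india, charlie, golf, kilo]
Final RIGHT: [golf, lima, charlie, lima, kilo]
i=0: L=golf R=golf -> agree -> golf
i=1: L=india, R=lima=BASE -> take LEFT -> india
i=2: L=charlie R=charlie -> agree -> charlie
i=3: L=golf=BASE, R=lima -> take RIGHT -> lima
i=4: L=kilo R=kilo -> agree -> kilo
Conflict count: 0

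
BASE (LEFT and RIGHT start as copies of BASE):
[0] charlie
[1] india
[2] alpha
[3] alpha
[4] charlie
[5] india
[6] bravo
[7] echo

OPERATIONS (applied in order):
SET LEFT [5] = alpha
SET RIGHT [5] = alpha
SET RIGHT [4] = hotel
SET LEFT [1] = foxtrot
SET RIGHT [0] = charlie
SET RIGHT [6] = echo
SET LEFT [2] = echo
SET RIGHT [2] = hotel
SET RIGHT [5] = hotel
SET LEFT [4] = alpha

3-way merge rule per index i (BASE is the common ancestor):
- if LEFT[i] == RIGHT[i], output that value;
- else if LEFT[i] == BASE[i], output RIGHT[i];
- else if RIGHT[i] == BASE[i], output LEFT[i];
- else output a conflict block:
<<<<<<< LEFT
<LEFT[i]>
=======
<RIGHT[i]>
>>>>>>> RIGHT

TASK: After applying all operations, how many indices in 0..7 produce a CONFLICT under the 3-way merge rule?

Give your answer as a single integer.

Final LEFT:  [charlie, foxtrot, echo, alpha, alpha, alpha, bravo, echo]
Final RIGHT: [charlie, india, hotel, alpha, hotel, hotel, echo, echo]
i=0: L=charlie R=charlie -> agree -> charlie
i=1: L=foxtrot, R=india=BASE -> take LEFT -> foxtrot
i=2: BASE=alpha L=echo R=hotel all differ -> CONFLICT
i=3: L=alpha R=alpha -> agree -> alpha
i=4: BASE=charlie L=alpha R=hotel all differ -> CONFLICT
i=5: BASE=india L=alpha R=hotel all differ -> CONFLICT
i=6: L=bravo=BASE, R=echo -> take RIGHT -> echo
i=7: L=echo R=echo -> agree -> echo
Conflict count: 3

Answer: 3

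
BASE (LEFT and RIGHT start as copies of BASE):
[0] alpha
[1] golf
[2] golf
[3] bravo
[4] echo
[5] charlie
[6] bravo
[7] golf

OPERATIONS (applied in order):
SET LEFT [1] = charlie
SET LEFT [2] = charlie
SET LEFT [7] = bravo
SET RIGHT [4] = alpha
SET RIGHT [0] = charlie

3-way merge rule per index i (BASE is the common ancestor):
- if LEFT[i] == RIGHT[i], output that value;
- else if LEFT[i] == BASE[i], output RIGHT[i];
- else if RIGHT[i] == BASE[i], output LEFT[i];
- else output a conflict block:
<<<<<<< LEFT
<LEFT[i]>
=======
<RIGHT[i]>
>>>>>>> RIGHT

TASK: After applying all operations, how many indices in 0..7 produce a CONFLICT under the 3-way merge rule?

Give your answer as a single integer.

Final LEFT:  [alpha, charlie, charlie, bravo, echo, charlie, bravo, bravo]
Final RIGHT: [charlie, golf, golf, bravo, alpha, charlie, bravo, golf]
i=0: L=alpha=BASE, R=charlie -> take RIGHT -> charlie
i=1: L=charlie, R=golf=BASE -> take LEFT -> charlie
i=2: L=charlie, R=golf=BASE -> take LEFT -> charlie
i=3: L=bravo R=bravo -> agree -> bravo
i=4: L=echo=BASE, R=alpha -> take RIGHT -> alpha
i=5: L=charlie R=charlie -> agree -> charlie
i=6: L=bravo R=bravo -> agree -> bravo
i=7: L=bravo, R=golf=BASE -> take LEFT -> bravo
Conflict count: 0

Answer: 0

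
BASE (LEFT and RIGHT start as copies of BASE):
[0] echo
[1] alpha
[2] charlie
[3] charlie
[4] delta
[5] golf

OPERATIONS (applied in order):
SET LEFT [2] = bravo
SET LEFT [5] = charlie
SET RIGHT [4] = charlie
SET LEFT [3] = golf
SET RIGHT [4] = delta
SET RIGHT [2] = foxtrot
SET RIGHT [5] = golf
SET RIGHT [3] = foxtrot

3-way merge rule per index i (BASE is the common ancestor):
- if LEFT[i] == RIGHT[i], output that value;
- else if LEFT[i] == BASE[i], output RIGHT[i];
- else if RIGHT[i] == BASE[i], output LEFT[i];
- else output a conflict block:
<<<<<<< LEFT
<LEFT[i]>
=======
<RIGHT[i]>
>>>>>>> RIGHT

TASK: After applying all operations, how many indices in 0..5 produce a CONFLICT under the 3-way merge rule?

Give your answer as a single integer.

Answer: 2

Derivation:
Final LEFT:  [echo, alpha, bravo, golf, delta, charlie]
Final RIGHT: [echo, alpha, foxtrot, foxtrot, delta, golf]
i=0: L=echo R=echo -> agree -> echo
i=1: L=alpha R=alpha -> agree -> alpha
i=2: BASE=charlie L=bravo R=foxtrot all differ -> CONFLICT
i=3: BASE=charlie L=golf R=foxtrot all differ -> CONFLICT
i=4: L=delta R=delta -> agree -> delta
i=5: L=charlie, R=golf=BASE -> take LEFT -> charlie
Conflict count: 2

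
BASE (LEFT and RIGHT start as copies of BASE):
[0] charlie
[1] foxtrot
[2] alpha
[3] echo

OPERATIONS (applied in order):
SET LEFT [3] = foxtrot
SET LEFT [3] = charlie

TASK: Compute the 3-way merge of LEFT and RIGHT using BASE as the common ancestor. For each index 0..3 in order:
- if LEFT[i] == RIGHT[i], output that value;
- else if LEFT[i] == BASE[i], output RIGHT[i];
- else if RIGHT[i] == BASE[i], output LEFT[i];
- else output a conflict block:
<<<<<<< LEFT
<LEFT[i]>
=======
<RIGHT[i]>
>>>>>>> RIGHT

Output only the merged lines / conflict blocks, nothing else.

Answer: charlie
foxtrot
alpha
charlie

Derivation:
Final LEFT:  [charlie, foxtrot, alpha, charlie]
Final RIGHT: [charlie, foxtrot, alpha, echo]
i=0: L=charlie R=charlie -> agree -> charlie
i=1: L=foxtrot R=foxtrot -> agree -> foxtrot
i=2: L=alpha R=alpha -> agree -> alpha
i=3: L=charlie, R=echo=BASE -> take LEFT -> charlie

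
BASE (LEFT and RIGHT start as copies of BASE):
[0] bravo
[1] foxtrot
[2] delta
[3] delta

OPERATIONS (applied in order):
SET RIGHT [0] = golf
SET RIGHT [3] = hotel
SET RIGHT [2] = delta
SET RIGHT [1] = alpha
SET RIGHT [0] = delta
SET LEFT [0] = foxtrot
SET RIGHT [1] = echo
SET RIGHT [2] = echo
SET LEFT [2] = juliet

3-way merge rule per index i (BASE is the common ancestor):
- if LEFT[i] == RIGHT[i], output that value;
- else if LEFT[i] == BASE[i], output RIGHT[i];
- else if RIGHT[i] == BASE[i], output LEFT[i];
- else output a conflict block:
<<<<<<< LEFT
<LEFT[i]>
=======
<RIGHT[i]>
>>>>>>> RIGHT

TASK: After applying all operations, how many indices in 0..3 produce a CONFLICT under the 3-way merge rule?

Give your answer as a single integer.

Final LEFT:  [foxtrot, foxtrot, juliet, delta]
Final RIGHT: [delta, echo, echo, hotel]
i=0: BASE=bravo L=foxtrot R=delta all differ -> CONFLICT
i=1: L=foxtrot=BASE, R=echo -> take RIGHT -> echo
i=2: BASE=delta L=juliet R=echo all differ -> CONFLICT
i=3: L=delta=BASE, R=hotel -> take RIGHT -> hotel
Conflict count: 2

Answer: 2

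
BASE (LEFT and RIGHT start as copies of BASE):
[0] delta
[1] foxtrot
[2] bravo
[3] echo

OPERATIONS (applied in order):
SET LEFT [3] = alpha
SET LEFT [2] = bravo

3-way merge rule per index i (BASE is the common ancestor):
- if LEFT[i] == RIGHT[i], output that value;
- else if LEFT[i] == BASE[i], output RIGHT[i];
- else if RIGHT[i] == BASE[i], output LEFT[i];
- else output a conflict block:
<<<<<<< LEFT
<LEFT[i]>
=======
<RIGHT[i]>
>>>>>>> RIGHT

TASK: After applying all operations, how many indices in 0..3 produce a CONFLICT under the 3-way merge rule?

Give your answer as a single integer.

Answer: 0

Derivation:
Final LEFT:  [delta, foxtrot, bravo, alpha]
Final RIGHT: [delta, foxtrot, bravo, echo]
i=0: L=delta R=delta -> agree -> delta
i=1: L=foxtrot R=foxtrot -> agree -> foxtrot
i=2: L=bravo R=bravo -> agree -> bravo
i=3: L=alpha, R=echo=BASE -> take LEFT -> alpha
Conflict count: 0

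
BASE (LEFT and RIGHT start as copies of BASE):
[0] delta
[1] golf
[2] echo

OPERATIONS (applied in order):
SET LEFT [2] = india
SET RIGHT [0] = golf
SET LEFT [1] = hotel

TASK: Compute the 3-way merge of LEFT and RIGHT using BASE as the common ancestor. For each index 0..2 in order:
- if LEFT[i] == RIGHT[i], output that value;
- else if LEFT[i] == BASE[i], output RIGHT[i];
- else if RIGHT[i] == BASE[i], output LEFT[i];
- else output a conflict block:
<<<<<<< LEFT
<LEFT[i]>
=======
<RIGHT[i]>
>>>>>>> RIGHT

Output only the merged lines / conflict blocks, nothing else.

Answer: golf
hotel
india

Derivation:
Final LEFT:  [delta, hotel, india]
Final RIGHT: [golf, golf, echo]
i=0: L=delta=BASE, R=golf -> take RIGHT -> golf
i=1: L=hotel, R=golf=BASE -> take LEFT -> hotel
i=2: L=india, R=echo=BASE -> take LEFT -> india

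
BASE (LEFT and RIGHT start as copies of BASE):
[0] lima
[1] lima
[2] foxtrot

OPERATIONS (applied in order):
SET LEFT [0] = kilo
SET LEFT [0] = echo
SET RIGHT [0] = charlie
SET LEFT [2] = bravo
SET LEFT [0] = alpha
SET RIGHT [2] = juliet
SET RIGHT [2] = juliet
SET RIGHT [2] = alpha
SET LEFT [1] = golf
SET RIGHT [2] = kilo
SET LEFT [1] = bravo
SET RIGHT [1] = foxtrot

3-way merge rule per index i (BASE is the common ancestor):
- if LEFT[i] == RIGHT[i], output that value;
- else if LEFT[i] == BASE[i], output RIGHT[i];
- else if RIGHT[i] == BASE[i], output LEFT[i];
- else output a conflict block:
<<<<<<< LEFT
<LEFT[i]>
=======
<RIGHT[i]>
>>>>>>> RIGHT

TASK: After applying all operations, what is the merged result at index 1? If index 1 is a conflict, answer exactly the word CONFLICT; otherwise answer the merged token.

Answer: CONFLICT

Derivation:
Final LEFT:  [alpha, bravo, bravo]
Final RIGHT: [charlie, foxtrot, kilo]
i=0: BASE=lima L=alpha R=charlie all differ -> CONFLICT
i=1: BASE=lima L=bravo R=foxtrot all differ -> CONFLICT
i=2: BASE=foxtrot L=bravo R=kilo all differ -> CONFLICT
Index 1 -> CONFLICT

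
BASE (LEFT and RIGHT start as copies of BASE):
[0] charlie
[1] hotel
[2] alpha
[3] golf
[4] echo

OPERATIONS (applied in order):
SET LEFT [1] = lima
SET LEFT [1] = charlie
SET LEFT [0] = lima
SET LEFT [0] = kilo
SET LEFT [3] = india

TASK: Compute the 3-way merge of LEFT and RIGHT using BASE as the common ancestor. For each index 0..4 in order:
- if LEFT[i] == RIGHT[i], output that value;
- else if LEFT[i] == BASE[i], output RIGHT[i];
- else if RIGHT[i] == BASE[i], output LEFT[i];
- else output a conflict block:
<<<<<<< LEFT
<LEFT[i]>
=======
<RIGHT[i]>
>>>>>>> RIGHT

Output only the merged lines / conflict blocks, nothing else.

Final LEFT:  [kilo, charlie, alpha, india, echo]
Final RIGHT: [charlie, hotel, alpha, golf, echo]
i=0: L=kilo, R=charlie=BASE -> take LEFT -> kilo
i=1: L=charlie, R=hotel=BASE -> take LEFT -> charlie
i=2: L=alpha R=alpha -> agree -> alpha
i=3: L=india, R=golf=BASE -> take LEFT -> india
i=4: L=echo R=echo -> agree -> echo

Answer: kilo
charlie
alpha
india
echo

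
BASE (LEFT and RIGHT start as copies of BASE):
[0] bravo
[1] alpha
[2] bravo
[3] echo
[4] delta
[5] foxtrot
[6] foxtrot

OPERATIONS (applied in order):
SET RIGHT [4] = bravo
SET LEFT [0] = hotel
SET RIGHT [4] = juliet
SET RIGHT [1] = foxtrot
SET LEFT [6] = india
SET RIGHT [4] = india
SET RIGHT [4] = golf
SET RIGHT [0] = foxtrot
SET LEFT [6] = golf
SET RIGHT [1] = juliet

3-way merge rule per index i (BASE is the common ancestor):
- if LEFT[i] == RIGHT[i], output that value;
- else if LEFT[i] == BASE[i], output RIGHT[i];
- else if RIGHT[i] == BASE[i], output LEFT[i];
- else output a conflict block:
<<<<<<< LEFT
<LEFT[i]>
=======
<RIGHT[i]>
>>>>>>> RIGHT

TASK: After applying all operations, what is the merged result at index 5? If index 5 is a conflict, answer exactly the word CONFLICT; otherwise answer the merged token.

Answer: foxtrot

Derivation:
Final LEFT:  [hotel, alpha, bravo, echo, delta, foxtrot, golf]
Final RIGHT: [foxtrot, juliet, bravo, echo, golf, foxtrot, foxtrot]
i=0: BASE=bravo L=hotel R=foxtrot all differ -> CONFLICT
i=1: L=alpha=BASE, R=juliet -> take RIGHT -> juliet
i=2: L=bravo R=bravo -> agree -> bravo
i=3: L=echo R=echo -> agree -> echo
i=4: L=delta=BASE, R=golf -> take RIGHT -> golf
i=5: L=foxtrot R=foxtrot -> agree -> foxtrot
i=6: L=golf, R=foxtrot=BASE -> take LEFT -> golf
Index 5 -> foxtrot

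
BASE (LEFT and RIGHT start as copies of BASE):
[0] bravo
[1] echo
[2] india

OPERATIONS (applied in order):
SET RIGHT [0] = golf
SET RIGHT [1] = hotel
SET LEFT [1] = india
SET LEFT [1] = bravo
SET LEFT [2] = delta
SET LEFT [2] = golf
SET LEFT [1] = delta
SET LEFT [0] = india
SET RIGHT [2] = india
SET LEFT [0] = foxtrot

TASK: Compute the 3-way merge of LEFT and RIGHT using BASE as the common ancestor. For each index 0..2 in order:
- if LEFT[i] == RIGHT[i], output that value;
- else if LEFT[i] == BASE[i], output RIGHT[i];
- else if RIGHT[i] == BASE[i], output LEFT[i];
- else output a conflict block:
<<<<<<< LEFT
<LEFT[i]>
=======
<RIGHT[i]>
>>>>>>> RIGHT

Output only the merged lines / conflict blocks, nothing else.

Answer: <<<<<<< LEFT
foxtrot
=======
golf
>>>>>>> RIGHT
<<<<<<< LEFT
delta
=======
hotel
>>>>>>> RIGHT
golf

Derivation:
Final LEFT:  [foxtrot, delta, golf]
Final RIGHT: [golf, hotel, india]
i=0: BASE=bravo L=foxtrot R=golf all differ -> CONFLICT
i=1: BASE=echo L=delta R=hotel all differ -> CONFLICT
i=2: L=golf, R=india=BASE -> take LEFT -> golf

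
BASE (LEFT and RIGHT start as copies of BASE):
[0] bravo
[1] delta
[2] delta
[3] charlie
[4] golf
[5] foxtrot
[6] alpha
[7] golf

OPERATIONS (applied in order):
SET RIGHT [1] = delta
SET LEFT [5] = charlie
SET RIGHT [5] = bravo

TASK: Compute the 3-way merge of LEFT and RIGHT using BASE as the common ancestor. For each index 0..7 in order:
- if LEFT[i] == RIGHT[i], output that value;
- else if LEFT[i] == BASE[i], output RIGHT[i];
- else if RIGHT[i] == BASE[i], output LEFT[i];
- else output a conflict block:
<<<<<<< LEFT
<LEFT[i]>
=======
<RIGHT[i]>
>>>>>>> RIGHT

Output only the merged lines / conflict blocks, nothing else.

Final LEFT:  [bravo, delta, delta, charlie, golf, charlie, alpha, golf]
Final RIGHT: [bravo, delta, delta, charlie, golf, bravo, alpha, golf]
i=0: L=bravo R=bravo -> agree -> bravo
i=1: L=delta R=delta -> agree -> delta
i=2: L=delta R=delta -> agree -> delta
i=3: L=charlie R=charlie -> agree -> charlie
i=4: L=golf R=golf -> agree -> golf
i=5: BASE=foxtrot L=charlie R=bravo all differ -> CONFLICT
i=6: L=alpha R=alpha -> agree -> alpha
i=7: L=golf R=golf -> agree -> golf

Answer: bravo
delta
delta
charlie
golf
<<<<<<< LEFT
charlie
=======
bravo
>>>>>>> RIGHT
alpha
golf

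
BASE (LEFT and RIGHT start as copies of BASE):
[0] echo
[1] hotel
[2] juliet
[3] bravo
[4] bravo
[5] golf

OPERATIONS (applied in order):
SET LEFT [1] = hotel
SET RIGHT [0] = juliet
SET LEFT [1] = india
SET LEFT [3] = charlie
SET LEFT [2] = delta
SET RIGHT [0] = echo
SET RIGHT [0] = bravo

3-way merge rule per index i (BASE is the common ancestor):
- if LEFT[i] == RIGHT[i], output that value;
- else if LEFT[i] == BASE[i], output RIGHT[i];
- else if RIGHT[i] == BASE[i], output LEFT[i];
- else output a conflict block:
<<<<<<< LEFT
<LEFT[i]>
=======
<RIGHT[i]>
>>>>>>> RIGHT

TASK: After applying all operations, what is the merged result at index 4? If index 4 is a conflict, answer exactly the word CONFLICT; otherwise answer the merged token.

Answer: bravo

Derivation:
Final LEFT:  [echo, india, delta, charlie, bravo, golf]
Final RIGHT: [bravo, hotel, juliet, bravo, bravo, golf]
i=0: L=echo=BASE, R=bravo -> take RIGHT -> bravo
i=1: L=india, R=hotel=BASE -> take LEFT -> india
i=2: L=delta, R=juliet=BASE -> take LEFT -> delta
i=3: L=charlie, R=bravo=BASE -> take LEFT -> charlie
i=4: L=bravo R=bravo -> agree -> bravo
i=5: L=golf R=golf -> agree -> golf
Index 4 -> bravo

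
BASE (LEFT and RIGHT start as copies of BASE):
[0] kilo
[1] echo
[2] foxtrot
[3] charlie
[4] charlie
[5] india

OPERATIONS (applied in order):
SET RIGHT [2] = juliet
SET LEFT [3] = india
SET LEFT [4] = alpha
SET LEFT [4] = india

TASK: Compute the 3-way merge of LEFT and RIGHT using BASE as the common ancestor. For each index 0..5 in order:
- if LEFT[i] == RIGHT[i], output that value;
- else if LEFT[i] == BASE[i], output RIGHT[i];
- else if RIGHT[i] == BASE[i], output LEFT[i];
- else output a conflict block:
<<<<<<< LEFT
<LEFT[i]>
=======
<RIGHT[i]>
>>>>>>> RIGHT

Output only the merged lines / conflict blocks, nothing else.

Answer: kilo
echo
juliet
india
india
india

Derivation:
Final LEFT:  [kilo, echo, foxtrot, india, india, india]
Final RIGHT: [kilo, echo, juliet, charlie, charlie, india]
i=0: L=kilo R=kilo -> agree -> kilo
i=1: L=echo R=echo -> agree -> echo
i=2: L=foxtrot=BASE, R=juliet -> take RIGHT -> juliet
i=3: L=india, R=charlie=BASE -> take LEFT -> india
i=4: L=india, R=charlie=BASE -> take LEFT -> india
i=5: L=india R=india -> agree -> india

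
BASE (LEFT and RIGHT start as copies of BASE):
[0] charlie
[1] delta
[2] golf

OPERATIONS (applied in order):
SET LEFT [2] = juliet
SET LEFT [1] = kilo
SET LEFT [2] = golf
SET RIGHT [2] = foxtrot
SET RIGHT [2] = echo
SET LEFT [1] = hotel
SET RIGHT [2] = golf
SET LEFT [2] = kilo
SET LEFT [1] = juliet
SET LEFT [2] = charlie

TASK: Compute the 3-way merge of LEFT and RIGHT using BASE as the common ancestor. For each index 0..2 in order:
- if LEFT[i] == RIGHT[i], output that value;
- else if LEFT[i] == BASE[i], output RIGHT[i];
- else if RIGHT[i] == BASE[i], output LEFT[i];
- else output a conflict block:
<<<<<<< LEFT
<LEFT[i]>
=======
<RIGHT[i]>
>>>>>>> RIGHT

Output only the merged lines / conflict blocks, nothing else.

Final LEFT:  [charlie, juliet, charlie]
Final RIGHT: [charlie, delta, golf]
i=0: L=charlie R=charlie -> agree -> charlie
i=1: L=juliet, R=delta=BASE -> take LEFT -> juliet
i=2: L=charlie, R=golf=BASE -> take LEFT -> charlie

Answer: charlie
juliet
charlie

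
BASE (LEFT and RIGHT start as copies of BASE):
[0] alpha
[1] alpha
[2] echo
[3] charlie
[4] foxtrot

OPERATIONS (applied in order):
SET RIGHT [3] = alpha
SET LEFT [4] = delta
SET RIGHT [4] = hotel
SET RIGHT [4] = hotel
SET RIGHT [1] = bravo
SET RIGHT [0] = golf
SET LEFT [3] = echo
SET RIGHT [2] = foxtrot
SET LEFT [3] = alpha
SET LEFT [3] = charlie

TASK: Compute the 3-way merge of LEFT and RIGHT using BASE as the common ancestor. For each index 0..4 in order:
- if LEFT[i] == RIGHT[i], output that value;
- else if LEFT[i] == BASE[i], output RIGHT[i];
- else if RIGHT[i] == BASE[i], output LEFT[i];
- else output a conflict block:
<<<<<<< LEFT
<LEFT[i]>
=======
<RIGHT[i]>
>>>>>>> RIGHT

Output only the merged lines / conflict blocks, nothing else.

Final LEFT:  [alpha, alpha, echo, charlie, delta]
Final RIGHT: [golf, bravo, foxtrot, alpha, hotel]
i=0: L=alpha=BASE, R=golf -> take RIGHT -> golf
i=1: L=alpha=BASE, R=bravo -> take RIGHT -> bravo
i=2: L=echo=BASE, R=foxtrot -> take RIGHT -> foxtrot
i=3: L=charlie=BASE, R=alpha -> take RIGHT -> alpha
i=4: BASE=foxtrot L=delta R=hotel all differ -> CONFLICT

Answer: golf
bravo
foxtrot
alpha
<<<<<<< LEFT
delta
=======
hotel
>>>>>>> RIGHT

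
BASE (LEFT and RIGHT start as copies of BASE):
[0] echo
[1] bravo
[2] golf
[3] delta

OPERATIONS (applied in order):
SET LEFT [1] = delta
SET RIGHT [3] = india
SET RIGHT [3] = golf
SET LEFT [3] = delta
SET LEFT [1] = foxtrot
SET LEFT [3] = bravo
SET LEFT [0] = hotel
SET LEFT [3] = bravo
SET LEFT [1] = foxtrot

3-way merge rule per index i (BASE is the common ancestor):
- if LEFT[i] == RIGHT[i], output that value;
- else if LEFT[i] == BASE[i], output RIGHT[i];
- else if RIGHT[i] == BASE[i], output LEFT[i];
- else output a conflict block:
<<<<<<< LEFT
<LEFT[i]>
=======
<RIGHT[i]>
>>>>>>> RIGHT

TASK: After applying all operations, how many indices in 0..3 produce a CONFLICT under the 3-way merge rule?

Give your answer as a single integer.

Answer: 1

Derivation:
Final LEFT:  [hotel, foxtrot, golf, bravo]
Final RIGHT: [echo, bravo, golf, golf]
i=0: L=hotel, R=echo=BASE -> take LEFT -> hotel
i=1: L=foxtrot, R=bravo=BASE -> take LEFT -> foxtrot
i=2: L=golf R=golf -> agree -> golf
i=3: BASE=delta L=bravo R=golf all differ -> CONFLICT
Conflict count: 1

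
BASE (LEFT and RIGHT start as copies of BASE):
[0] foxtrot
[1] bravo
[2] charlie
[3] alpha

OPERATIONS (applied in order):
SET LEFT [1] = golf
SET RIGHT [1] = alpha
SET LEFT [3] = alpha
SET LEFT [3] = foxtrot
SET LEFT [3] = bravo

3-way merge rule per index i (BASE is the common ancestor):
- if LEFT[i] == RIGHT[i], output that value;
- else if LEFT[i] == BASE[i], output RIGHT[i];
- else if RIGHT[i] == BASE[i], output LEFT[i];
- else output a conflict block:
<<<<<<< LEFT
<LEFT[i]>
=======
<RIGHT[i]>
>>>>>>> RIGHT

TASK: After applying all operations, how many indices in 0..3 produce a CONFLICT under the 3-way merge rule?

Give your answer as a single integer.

Answer: 1

Derivation:
Final LEFT:  [foxtrot, golf, charlie, bravo]
Final RIGHT: [foxtrot, alpha, charlie, alpha]
i=0: L=foxtrot R=foxtrot -> agree -> foxtrot
i=1: BASE=bravo L=golf R=alpha all differ -> CONFLICT
i=2: L=charlie R=charlie -> agree -> charlie
i=3: L=bravo, R=alpha=BASE -> take LEFT -> bravo
Conflict count: 1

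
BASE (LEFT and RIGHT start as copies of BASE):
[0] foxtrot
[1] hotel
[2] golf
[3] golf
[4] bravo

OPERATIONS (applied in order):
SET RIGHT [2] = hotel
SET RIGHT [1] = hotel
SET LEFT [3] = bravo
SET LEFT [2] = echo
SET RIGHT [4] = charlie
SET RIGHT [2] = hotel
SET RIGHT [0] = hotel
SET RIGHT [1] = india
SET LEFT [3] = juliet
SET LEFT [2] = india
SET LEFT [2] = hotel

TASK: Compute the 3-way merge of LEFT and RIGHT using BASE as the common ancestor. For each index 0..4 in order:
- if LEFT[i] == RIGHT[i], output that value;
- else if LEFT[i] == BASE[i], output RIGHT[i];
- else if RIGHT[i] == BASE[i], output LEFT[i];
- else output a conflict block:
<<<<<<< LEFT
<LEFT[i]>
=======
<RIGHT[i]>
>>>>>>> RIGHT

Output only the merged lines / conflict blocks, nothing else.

Answer: hotel
india
hotel
juliet
charlie

Derivation:
Final LEFT:  [foxtrot, hotel, hotel, juliet, bravo]
Final RIGHT: [hotel, india, hotel, golf, charlie]
i=0: L=foxtrot=BASE, R=hotel -> take RIGHT -> hotel
i=1: L=hotel=BASE, R=india -> take RIGHT -> india
i=2: L=hotel R=hotel -> agree -> hotel
i=3: L=juliet, R=golf=BASE -> take LEFT -> juliet
i=4: L=bravo=BASE, R=charlie -> take RIGHT -> charlie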